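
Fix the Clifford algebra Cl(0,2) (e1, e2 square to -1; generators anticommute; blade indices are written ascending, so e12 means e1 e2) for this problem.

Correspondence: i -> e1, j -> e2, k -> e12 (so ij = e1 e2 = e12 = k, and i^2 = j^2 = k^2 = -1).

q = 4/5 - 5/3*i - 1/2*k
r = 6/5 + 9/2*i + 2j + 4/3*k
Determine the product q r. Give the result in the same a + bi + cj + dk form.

In blades: q = 4/5 - 5/3*e1 - 1/2*e12, r = 6/5 + 9/2*e1 + 2*e2 + 4/3*e12.
Distribute q over r term by term (generator squares from the signature, products reordered to ascending indices): (4/5)*r = 24/25 + 18/5*e1 + 8/5*e2 + 16/15*e12; (-5/3*e1)*r = 15/2 - 2*e1 + 20/9*e2 - 10/3*e12; (-1/2*e12)*r = 2/3 + e1 - 9/4*e2 - 3/5*e12.
Sum: 1369/150 + 13/5*e1 + 283/180*e2 - 43/15*e12; translating back through the correspondence:
Answer: 1369/150 + 13/5*i + 283/180*j - 43/15*k


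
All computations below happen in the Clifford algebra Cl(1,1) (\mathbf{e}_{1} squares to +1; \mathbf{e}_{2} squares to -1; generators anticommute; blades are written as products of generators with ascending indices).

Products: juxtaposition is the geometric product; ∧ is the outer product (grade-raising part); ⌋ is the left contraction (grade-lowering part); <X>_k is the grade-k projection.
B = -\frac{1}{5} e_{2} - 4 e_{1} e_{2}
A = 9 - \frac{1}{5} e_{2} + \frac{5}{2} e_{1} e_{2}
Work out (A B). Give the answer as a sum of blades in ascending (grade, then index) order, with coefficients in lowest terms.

step 1: -\frac{251}{25} + \frac{13}{10} e_{1} - \frac{9}{5} e_{2} - 36 e_{1} e_{2}
Answer: -\frac{251}{25} + \frac{13}{10} e_{1} - \frac{9}{5} e_{2} - 36 e_{1} e_{2}


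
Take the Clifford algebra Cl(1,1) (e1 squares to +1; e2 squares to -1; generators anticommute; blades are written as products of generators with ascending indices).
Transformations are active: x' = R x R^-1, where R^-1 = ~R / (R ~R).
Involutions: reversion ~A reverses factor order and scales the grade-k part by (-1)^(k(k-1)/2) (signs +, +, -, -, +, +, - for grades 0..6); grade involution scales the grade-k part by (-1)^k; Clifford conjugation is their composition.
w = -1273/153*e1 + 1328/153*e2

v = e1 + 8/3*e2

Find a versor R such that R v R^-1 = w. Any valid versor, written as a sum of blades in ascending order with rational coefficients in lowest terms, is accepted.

Why this works: both vectors square to -55/9, so q(v) = q(w) and R = v + w = -1120/153*e1 + 1736/153*e2 carries v to w — its own direction survives, the complement (v - w)/2 flips.
Answer: -1120/153*e1 + 1736/153*e2


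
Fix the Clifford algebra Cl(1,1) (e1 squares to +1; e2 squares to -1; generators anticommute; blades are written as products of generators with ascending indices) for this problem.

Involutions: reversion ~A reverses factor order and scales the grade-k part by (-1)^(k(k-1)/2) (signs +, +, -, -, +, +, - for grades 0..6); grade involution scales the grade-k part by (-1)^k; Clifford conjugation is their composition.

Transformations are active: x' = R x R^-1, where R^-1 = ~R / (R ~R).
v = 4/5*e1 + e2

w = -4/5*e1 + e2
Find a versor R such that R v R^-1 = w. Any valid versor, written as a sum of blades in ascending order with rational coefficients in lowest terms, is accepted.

Here q(v) = q(w) = -9/25; the classical choice R = v + w = 2*e2 then realises v -> w under the sandwich.
Answer: 2*e2


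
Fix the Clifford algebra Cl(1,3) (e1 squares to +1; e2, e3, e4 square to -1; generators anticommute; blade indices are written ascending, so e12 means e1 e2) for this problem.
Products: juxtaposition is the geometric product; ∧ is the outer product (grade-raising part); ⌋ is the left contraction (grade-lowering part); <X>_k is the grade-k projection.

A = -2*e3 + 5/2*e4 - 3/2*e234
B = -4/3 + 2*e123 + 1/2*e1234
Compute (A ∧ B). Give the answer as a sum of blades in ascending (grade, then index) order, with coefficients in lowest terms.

step 1: 8/3*e3 - 10/3*e4 + 2*e234 - 5*e1234
Answer: 8/3*e3 - 10/3*e4 + 2*e234 - 5*e1234


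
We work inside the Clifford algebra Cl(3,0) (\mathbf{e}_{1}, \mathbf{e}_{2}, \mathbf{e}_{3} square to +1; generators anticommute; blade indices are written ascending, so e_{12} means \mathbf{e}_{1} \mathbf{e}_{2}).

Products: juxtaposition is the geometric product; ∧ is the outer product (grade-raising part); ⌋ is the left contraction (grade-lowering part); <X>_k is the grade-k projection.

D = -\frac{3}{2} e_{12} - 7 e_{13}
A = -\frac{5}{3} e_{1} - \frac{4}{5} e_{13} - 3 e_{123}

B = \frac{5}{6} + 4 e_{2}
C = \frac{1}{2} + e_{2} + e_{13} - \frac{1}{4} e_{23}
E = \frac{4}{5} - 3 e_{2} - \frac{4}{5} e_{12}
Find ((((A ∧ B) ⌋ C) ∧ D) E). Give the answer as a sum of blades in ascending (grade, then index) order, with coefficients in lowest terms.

step 1: -\frac{25}{18} e_{1} - \frac{20}{3} e_{12} - \frac{2}{3} e_{13} + \frac{7}{10} e_{123}
step 2: \frac{2}{3} - \frac{25}{18} e_{3}
step 3: -e_{12} - \frac{14}{3} e_{13} + \frac{25}{12} e_{123}
step 4: -\frac{4}{5} + 3 e_{1} + \frac{5}{3} e_{3} - \frac{4}{5} e_{12} + \frac{151}{60} e_{13} + \frac{56}{15} e_{23} - \frac{37}{3} e_{123}
Answer: -\frac{4}{5} + 3 e_{1} + \frac{5}{3} e_{3} - \frac{4}{5} e_{12} + \frac{151}{60} e_{13} + \frac{56}{15} e_{23} - \frac{37}{3} e_{123}


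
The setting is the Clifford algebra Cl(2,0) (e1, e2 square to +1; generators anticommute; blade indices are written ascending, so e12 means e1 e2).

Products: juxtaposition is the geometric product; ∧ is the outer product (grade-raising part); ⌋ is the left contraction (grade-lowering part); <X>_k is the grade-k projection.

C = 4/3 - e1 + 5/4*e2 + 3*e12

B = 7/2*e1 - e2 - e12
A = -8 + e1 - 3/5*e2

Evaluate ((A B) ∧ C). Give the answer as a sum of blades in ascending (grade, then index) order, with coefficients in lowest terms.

step 1: 41/10 - 143/5*e1 + 7*e2 + 91/10*e12
step 2: 82/15 - 1267/30*e1 + 347/24*e2 - 259/60*e12
Answer: 82/15 - 1267/30*e1 + 347/24*e2 - 259/60*e12


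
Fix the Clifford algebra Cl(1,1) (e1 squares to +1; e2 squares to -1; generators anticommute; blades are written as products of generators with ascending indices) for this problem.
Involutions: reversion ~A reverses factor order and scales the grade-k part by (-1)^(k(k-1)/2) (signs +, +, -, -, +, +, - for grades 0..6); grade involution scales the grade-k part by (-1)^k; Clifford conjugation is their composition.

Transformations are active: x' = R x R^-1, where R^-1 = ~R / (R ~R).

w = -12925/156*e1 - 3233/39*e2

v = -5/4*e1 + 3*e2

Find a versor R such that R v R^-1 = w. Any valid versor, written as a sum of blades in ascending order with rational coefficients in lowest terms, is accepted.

Since q(v) = q(w) = -119/16, the sum R = v + w = -3280/39*e1 - 3116/39*e2 does the job whenever invertible.
Answer: -3280/39*e1 - 3116/39*e2


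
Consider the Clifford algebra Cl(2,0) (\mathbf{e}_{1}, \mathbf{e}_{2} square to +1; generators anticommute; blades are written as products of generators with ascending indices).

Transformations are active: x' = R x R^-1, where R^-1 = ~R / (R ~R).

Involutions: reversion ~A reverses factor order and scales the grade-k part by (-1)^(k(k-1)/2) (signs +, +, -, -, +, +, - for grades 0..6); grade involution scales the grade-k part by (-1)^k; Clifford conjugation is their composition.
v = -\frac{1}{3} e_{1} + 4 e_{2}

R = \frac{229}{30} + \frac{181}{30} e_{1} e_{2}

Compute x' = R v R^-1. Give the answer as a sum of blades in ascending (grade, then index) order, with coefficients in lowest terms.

~R = \frac{229}{30} - \frac{181}{30} e_{1} e_{2}, and R ~R = \frac{42601}{450}, so R^-1 = ~R / (\frac{42601}{450}).
R v = \frac{1943}{90} e_{1} + \frac{2929}{90} e_{2}
Answer: \frac{5604}{1469} e_{1} + \frac{5501}{4407} e_{2}


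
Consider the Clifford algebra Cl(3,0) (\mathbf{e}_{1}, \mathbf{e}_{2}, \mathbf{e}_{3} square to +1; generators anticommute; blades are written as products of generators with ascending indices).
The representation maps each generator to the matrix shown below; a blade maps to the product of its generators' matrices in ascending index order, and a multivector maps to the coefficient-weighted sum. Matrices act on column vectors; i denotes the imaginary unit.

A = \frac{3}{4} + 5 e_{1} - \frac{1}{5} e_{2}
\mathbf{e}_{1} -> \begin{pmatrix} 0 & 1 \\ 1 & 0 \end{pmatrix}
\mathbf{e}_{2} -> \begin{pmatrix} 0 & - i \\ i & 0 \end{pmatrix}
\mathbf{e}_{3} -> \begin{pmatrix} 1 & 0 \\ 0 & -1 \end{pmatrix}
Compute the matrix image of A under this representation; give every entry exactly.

M = (\frac{3}{4})*1 + (5)*rho(e_{1}) + (-\frac{1}{5})*rho(e_{2}), summed entrywise (1 is the identity matrix):
Answer: \begin{pmatrix} \frac{3}{4} & 5 + \frac{i}{5} \\ 5 - \frac{i}{5} & \frac{3}{4} \end{pmatrix}


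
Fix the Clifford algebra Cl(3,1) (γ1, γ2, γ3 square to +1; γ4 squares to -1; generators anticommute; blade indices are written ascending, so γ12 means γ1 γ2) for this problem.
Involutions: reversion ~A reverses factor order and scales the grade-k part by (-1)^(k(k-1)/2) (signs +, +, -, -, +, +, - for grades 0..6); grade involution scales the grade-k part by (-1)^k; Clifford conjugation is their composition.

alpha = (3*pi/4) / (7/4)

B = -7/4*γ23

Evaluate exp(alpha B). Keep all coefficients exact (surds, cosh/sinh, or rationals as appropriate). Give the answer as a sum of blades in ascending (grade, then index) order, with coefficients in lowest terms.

B^2 = (-7/4)^2*(γ23)^2 = 49/16*(-1) = -49/16 (a basis 2-blade squares to minus the product of its generators' squares).
B^2 = -49/16 — a negative square means the series sums to a rotation: l = 7/4, alpha*l = 3*pi/4, so exp(alpha B) = cos(3*pi/4) + (sin(3*pi/4)/(7/4))*B = -sqrt(2)/2 + (2*sqrt(2)/7)*B.
Answer: -sqrt(2)/2 - sqrt(2)/2*γ23


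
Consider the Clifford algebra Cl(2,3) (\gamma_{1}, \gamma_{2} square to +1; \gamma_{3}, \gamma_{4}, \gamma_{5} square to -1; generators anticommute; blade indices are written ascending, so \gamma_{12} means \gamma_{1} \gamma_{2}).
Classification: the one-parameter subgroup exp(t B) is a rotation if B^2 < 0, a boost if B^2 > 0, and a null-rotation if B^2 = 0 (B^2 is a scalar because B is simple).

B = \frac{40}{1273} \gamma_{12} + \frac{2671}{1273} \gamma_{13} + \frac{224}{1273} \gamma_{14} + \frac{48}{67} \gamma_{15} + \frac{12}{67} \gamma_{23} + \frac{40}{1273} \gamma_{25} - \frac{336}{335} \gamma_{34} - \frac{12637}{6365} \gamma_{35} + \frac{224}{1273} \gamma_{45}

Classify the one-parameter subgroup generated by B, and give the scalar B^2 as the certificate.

B^2 term by term: the squares give (\frac{40}{1273})^2*(\gamma_{12})^2 + (\frac{2671}{1273})^2*(\gamma_{13})^2 + (\frac{224}{1273})^2*(\gamma_{14})^2 + (\frac{48}{67})^2*(\gamma_{15})^2 + (\frac{12}{67})^2*(\gamma_{23})^2 + (\frac{40}{1273})^2*(\gamma_{25})^2 + (-\frac{336}{335})^2*(\gamma_{34})^2 + (-\frac{12637}{6365})^2*(\gamma_{35})^2 + (\frac{224}{1273})^2*(\gamma_{45})^2 = \frac{1600}{1620529}*(-1) + \frac{7134241}{1620529}*(+1) + \frac{50176}{1620529}*(+1) + \frac{2304}{4489}*(+1) + \frac{144}{4489}*(+1) + \frac{1600}{1620529}*(+1) + \frac{112896}{112225}*(-1) + \frac{159693769}{40513225}*(-1) + \frac{50176}{1620529}*(-1) = 0 (each basis 2-blade squares to minus the product of its generators' squares); cross terms between blades sharing an index anticommute and cancel; the commuting (index-disjoint) pairs give grade-4 terms 2*c*c'*(blade product), which cancel blade by blade — \gamma_{1234}: -\frac{5376}{85291} + \frac{5376}{85291} = 0; \gamma_{1235}: -\frac{202192}{1620529} - \frac{213680}{1620529} + \frac{1152}{4489} = 0; \gamma_{1245}: \frac{17920}{1620529} - \frac{17920}{1620529} = 0; \gamma_{1345}: \frac{1196608}{1620529} + \frac{5661376}{8102645} - \frac{32256}{22445} = 0; \gamma_{2345}: \frac{5376}{85291} - \frac{5376}{85291} = 0 — confirming B is simple. So B^2 = 0.
Answer: null-rotation, certificate B^2 = 0. Key observation: B^2 = 0 is a conjugation invariant, so its sign decides the class regardless of the surface form of B.


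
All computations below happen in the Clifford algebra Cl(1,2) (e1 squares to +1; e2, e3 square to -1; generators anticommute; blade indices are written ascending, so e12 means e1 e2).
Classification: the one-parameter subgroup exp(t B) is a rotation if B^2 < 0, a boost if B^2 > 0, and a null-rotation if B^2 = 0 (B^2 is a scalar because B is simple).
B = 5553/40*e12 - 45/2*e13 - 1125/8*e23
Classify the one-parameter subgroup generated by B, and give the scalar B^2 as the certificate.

B^2 term by term: the squares give (5553/40)^2*(e12)^2 + (-45/2)^2*(e13)^2 + (-1125/8)^2*(e23)^2 = 30835809/1600*(+1) + 2025/4*(+1) + 1265625/64*(-1) = 81/25 (each basis 2-blade squares to minus the product of its generators' squares); cross terms between blades sharing an index anticommute and cancel. So B^2 = 81/25.
Answer: boost, certificate B^2 = 81/25. Because 81/25 is invariant under every versor sandwich, the classification follows from its sign alone.


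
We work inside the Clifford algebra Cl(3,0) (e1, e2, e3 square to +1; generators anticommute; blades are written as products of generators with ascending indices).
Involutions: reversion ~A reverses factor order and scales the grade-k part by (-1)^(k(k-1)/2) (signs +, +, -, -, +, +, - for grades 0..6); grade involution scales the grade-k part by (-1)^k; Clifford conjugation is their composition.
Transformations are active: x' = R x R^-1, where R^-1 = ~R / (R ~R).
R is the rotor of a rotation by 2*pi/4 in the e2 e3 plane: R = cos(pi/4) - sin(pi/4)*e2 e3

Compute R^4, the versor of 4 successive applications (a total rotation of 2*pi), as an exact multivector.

The rotor phase is half the rotation angle and phases add under composition, so 4 steps in the e2 e3 plane accumulate phase 4*(pi/4) = pi: R^4 = cos(pi) - sin(pi)*e2 e3.
cos(pi) = -1 and sin(pi) = 0, so R^4 = -1. The total rotation 2*pi is 1 full turn, so every vector returns to itself, yet the rotor is -1, on the OTHER sheet of the double cover (an odd number of 2*pi turns).
Answer: -1


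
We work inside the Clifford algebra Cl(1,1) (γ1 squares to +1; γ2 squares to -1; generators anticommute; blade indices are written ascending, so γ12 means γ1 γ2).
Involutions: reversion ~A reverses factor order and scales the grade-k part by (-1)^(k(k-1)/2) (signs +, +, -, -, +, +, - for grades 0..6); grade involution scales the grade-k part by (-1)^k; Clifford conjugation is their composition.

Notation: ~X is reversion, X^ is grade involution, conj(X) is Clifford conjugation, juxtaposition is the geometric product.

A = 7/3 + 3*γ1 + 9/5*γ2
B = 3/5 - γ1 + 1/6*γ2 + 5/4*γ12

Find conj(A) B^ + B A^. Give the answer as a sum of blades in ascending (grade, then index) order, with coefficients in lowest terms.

first term: -19/10 - 103/60*γ1 - 4697/900*γ2 + 313/60*γ12
second term: 47/10 - 113/60*γ1 + 2753/900*γ2 + 313/60*γ12
Answer: 14/5 - 18/5*γ1 - 54/25*γ2 + 313/30*γ12


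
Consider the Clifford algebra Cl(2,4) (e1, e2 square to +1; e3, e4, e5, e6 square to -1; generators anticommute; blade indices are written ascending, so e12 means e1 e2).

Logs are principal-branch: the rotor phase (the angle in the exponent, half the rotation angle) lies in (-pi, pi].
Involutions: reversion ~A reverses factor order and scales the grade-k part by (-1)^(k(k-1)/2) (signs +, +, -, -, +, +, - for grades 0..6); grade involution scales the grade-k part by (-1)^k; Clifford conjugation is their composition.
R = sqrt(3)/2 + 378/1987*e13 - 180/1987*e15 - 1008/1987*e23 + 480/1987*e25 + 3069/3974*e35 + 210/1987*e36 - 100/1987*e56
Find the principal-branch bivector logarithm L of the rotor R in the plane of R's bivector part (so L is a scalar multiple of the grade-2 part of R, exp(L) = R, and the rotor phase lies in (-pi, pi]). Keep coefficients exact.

The scalar part of R is sqrt(3)/2, which pins the rotor phase on the principal branch; dividing the bivector part by the sine of that phase recovers the unit plane, and L is the phase times that plane.
Concretely: cos(phase) = sqrt(3)/2 gives phase = ±pi/6, and since phase/sin(phase) is even the sign is immaterial: L = (phase/sin(phase)) * <R>_2 = (pi/3) * <R>_2.
Answer: 126*pi/1987*e13 - 60*pi/1987*e15 - 336*pi/1987*e23 + 160*pi/1987*e25 + 1023*pi/3974*e35 + 70*pi/1987*e36 - 100*pi/5961*e56


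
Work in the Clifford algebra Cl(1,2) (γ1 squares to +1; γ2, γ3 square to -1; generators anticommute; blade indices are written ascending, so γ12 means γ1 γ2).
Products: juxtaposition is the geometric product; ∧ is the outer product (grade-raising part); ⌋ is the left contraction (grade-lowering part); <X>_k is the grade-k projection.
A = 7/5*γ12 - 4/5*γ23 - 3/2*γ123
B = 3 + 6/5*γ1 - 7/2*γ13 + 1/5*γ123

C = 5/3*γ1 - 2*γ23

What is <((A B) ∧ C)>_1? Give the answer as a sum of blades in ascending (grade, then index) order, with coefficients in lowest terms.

step 1: 3/10 + 4/25*γ1 - 693/100*γ2 + 7/25*γ3 + 7/5*γ12 + 7/10*γ23 - 273/50*γ123
step 2: 1/2*γ1 + 231/20*γ12 - 7/15*γ13 - 3/5*γ23 + 127/150*γ123
step 3: 1/2*γ1
Answer: 1/2*γ1


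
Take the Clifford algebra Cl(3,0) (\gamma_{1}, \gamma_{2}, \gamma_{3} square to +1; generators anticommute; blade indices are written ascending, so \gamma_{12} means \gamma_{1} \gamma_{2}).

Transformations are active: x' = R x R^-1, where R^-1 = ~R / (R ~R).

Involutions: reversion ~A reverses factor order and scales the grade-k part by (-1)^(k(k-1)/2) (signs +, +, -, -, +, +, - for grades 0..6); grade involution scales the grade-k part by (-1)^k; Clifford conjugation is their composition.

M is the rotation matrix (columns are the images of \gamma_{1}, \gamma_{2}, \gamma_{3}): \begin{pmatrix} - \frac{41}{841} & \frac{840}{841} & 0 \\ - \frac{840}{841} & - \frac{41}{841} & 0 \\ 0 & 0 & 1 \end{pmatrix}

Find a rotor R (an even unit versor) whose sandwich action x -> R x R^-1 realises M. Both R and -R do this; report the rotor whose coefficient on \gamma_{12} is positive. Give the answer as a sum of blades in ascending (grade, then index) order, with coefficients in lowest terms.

Method: write R = a + b12*\gamma_{12} + b13*\gamma_{13} + b23*\gamma_{23} with a^2 + b12^2 + b13^2 + b23^2 = 1 (so R^-1 = ~R). Expanding the columns R e_j ~R gives tr M = 4a^2 - 1 and, from the antisymmetric part, M21 - M12 = -4a*b12, M13 - M31 = 4a*b13, M32 - M23 = -4a*b23.
Here tr M = \frac{759}{841}, so a^2 = (1 + tr M)/4 = \frac{400}{841} and a = ±\frac{20}{29}. Taking a = \frac{20}{29}: M21 - M12 = -\frac{1680}{841}, M13 - M31 = 0, M32 - M23 = 0, giving b12 = \frac{21}{29}, b13 = 0, b23 = 0, i.e. R = \frac{20}{29} + \frac{21}{29} \gamma_{12}.
Its \gamma_{12} coefficient is already positive.
Answer: \frac{20}{29} + \frac{21}{29} \gamma_{12}. Key observation: the double cover Spin(3) -> SO(3) sends R and -R to the same matrix (trace \frac{759}{841} here), so the stated sign of the \gamma_{12} coefficient is what selects one sheet.


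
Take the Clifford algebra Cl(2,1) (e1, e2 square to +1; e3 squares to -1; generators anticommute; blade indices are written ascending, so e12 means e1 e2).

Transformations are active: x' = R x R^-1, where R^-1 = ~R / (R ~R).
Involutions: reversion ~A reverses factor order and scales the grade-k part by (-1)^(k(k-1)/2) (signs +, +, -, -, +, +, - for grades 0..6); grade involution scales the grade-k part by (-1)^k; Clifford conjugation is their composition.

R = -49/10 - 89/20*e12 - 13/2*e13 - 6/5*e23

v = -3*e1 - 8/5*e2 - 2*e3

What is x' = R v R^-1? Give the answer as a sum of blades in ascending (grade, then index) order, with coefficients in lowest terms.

~R = -49/10 + 89/20*e12 + 13/2*e13 + 6/5*e23, and R ~R = 49/400, so R^-1 = ~R / (49/400).
R v = 441/50*e1 - 791/100*e2 - 581/50*e3 + 21/10*e123
Answer: -23151/35*e1 + 14404/35*e2 + 27266/35*e3


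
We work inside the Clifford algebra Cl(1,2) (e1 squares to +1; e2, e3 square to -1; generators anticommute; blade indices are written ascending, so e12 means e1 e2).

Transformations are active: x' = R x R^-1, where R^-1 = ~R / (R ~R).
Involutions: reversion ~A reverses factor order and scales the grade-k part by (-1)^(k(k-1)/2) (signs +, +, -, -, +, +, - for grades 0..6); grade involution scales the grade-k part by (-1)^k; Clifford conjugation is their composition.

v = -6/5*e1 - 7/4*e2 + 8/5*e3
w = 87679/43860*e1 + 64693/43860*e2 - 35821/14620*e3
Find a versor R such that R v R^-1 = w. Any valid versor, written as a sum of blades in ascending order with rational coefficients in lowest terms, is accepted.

Here q(v) = q(w) = -1673/400; the classical choice R = v + w = 35047/43860*e1 - 6031/21930*e2 - 12429/14620*e3 then realises v -> w under the sandwich.
Answer: 35047/43860*e1 - 6031/21930*e2 - 12429/14620*e3


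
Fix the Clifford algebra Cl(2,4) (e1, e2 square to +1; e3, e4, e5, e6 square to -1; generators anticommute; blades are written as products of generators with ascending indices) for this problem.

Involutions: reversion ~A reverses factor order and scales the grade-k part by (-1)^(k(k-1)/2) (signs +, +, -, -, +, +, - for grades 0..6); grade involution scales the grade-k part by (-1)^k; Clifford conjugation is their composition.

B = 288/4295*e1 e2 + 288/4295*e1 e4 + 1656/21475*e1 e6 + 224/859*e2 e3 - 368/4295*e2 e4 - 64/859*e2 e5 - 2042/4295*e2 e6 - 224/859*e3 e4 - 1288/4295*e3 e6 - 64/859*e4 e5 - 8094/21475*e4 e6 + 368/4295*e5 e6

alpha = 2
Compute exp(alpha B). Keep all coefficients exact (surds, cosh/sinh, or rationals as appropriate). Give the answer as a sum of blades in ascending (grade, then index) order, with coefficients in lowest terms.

B^2 term by term: the squares give (288/4295)^2*(e1 e2)^2 + (288/4295)^2*(e1 e4)^2 + (1656/21475)^2*(e1 e6)^2 + (224/859)^2*(e2 e3)^2 + (-368/4295)^2*(e2 e4)^2 + (-64/859)^2*(e2 e5)^2 + (-2042/4295)^2*(e2 e6)^2 + (-224/859)^2*(e3 e4)^2 + (-1288/4295)^2*(e3 e6)^2 + (-64/859)^2*(e4 e5)^2 + (-8094/21475)^2*(e4 e6)^2 + (368/4295)^2*(e5 e6)^2 = 82944/18447025*(-1) + 82944/18447025*(+1) + 2742336/461175625*(+1) + 50176/737881*(+1) + 135424/18447025*(+1) + 4096/737881*(+1) + 4169764/18447025*(+1) + 50176/737881*(-1) + 1658944/18447025*(-1) + 4096/737881*(-1) + 65512836/461175625*(-1) + 135424/18447025*(-1) = 0 (each basis 2-blade squares to minus the product of its generators' squares); cross terms between blades sharing an index anticommute and cancel; the commuting (index-disjoint) pairs give grade-4 terms 2*c*c'*(blade product), which cancel blade by blade — e1 e2 e3 e4: -129024/3689405 + 129024/3689405 = 0; e1 e2 e3 e6: -741888/18447025 + 741888/18447025 = 0; e1 e2 e4 e5: -36864/3689405 + 36864/3689405 = 0; e1 e2 e4 e6: -4662144/92235125 + 1176192/18447025 - 1218816/92235125 = 0; e1 e2 e5 e6: 211968/18447025 - 211968/18447025 = 0; e1 e3 e4 e6: 741888/18447025 - 741888/18447025 = 0; e1 e4 e5 e6: 211968/18447025 - 211968/18447025 = 0; e2 e3 e4 e5: -28672/737881 + 28672/737881 = 0; e2 e3 e4 e6: -3626112/18447025 - 947968/18447025 + 914816/3689405 = 0; e2 e3 e5 e6: 164864/3689405 - 164864/3689405 = 0; e2 e4 e5 e6: -270848/18447025 - 1036032/18447025 + 261376/3689405 = 0; e3 e4 e5 e6: -164864/3689405 + 164864/3689405 = 0 — confirming B is simple. So B^2 = 0.
B^2 = 0, so the series closes: exp(alpha B) = 1 + alpha B (parabolic case).
Answer: 1 + 576/4295*e1 e2 + 576/4295*e1 e4 + 3312/21475*e1 e6 + 448/859*e2 e3 - 736/4295*e2 e4 - 128/859*e2 e5 - 4084/4295*e2 e6 - 448/859*e3 e4 - 2576/4295*e3 e6 - 128/859*e4 e5 - 16188/21475*e4 e6 + 736/4295*e5 e6


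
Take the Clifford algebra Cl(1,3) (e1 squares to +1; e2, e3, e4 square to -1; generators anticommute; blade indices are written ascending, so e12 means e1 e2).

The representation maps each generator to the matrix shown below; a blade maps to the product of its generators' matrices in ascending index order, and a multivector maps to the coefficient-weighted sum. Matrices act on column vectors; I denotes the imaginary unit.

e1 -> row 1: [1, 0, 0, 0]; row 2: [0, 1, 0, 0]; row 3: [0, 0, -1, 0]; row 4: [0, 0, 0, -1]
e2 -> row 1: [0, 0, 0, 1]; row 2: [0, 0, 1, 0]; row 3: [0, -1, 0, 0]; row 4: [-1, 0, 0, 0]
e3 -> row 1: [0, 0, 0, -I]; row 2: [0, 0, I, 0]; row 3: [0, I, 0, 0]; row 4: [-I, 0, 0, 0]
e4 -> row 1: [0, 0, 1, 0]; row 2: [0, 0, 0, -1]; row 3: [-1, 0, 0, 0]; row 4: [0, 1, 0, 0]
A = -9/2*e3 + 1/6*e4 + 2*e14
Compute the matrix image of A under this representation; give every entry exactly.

Bivector images (products of the table entries): rho(e14) = rho(e1)rho(e4) = row 1: [0, 0, 1, 0]; row 2: [0, 0, 0, -1]; row 3: [1, 0, 0, 0]; row 4: [0, -1, 0, 0].
M = (-9/2)*rho(e3) + (1/6)*rho(e4) + (2)*rho(e14), summed entrywise:
Answer: row 1: [0, 0, 13/6, 9*I/2]; row 2: [0, 0, -9*I/2, -13/6]; row 3: [11/6, -9*I/2, 0, 0]; row 4: [9*I/2, -11/6, 0, 0]


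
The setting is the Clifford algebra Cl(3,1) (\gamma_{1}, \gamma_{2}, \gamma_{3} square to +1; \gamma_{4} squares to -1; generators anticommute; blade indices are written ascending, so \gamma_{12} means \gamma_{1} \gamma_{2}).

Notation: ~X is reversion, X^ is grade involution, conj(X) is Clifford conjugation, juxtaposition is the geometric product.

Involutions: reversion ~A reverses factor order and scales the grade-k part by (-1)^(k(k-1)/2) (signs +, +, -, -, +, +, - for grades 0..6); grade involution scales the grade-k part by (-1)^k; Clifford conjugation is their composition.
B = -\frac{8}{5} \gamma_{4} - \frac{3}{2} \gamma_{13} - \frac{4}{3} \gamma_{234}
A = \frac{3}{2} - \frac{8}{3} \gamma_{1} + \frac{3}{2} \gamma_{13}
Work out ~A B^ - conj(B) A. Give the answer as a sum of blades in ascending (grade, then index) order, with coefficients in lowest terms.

first term: -\frac{9}{4} + 4 \gamma_{3} + \frac{12}{5} \gamma_{4} - \frac{9}{4} \gamma_{13} - \frac{64}{15} \gamma_{14} + 2 \gamma_{124} - \frac{12}{5} \gamma_{134} + 2 \gamma_{234} - \frac{32}{9} \gamma_{1234}
second term: -\frac{9}{4} + 4 \gamma_{3} + \frac{12}{5} \gamma_{4} + \frac{9}{4} \gamma_{13} + \frac{64}{15} \gamma_{14} - 2 \gamma_{124} + \frac{12}{5} \gamma_{134} - 2 \gamma_{234} - \frac{32}{9} \gamma_{1234}
Answer: -\frac{9}{2} \gamma_{13} - \frac{128}{15} \gamma_{14} + 4 \gamma_{124} - \frac{24}{5} \gamma_{134} + 4 \gamma_{234}


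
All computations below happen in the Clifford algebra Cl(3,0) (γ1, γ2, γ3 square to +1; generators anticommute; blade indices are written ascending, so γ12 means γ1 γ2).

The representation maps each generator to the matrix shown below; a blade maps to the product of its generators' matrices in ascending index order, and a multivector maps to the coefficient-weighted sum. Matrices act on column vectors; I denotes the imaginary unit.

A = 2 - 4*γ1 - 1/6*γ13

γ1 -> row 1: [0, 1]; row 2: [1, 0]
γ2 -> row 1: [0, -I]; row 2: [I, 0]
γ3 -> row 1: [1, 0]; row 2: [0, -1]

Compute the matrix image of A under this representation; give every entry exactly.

Bivector images (products of the table entries): rho(γ13) = rho(γ1)rho(γ3) = row 1: [0, -1]; row 2: [1, 0].
M = (2)*1 + (-4)*rho(γ1) + (-1/6)*rho(γ13), summed entrywise (1 is the identity matrix):
Answer: row 1: [2, -23/6]; row 2: [-25/6, 2]


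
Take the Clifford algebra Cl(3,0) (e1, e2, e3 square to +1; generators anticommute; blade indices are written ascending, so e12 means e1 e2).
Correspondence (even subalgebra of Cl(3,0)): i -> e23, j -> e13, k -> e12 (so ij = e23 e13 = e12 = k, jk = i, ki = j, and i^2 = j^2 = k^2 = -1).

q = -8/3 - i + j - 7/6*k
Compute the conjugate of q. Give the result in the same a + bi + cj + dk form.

In blades: q = -8/3 - 7/6*e12 + e13 - e23.
Quaternion conjugation is reversion on the even subalgebra: the scalar is fixed and every grade-2 blade flips sign, giving -8/3 + 7/6*e12 - e13 + e23; translating back:
Answer: -8/3 + i - j + 7/6*k


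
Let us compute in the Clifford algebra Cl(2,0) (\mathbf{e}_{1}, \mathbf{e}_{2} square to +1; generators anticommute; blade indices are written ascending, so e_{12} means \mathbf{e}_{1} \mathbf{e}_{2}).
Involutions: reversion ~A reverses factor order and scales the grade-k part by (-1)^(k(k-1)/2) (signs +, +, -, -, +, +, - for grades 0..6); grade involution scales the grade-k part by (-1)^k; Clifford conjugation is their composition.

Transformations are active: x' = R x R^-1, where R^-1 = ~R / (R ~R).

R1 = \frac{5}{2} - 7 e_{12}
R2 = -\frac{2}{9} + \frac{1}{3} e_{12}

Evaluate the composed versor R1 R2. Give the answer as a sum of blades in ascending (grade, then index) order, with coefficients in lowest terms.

Distribute over the terms of R1 (each basis-blade product reordered to ascending indices, repeated generators contracted through their squares):
(\frac{5}{2}) R2 = -\frac{5}{9} + \frac{5}{6} e_{12}
(-7 e_{12}) R2 = \frac{7}{3} + \frac{14}{9} e_{12}
Summing the partial products and collecting blades:
Answer: \frac{16}{9} + \frac{43}{18} e_{12}


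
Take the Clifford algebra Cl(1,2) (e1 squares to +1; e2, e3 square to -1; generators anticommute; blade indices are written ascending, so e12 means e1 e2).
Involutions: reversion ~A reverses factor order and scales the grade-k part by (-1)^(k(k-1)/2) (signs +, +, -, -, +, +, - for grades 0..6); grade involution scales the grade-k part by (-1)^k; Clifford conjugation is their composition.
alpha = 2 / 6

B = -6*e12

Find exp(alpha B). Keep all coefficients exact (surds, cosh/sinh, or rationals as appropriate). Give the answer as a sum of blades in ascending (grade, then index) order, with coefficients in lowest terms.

B^2 = (-6)^2*(e12)^2 = 36*(+1) = 36 (a basis 2-blade squares to minus the product of its generators' squares).
B^2 = 36 — since the square is positive, the closed form is hyperbolic: l = 6, alpha*l = 2, so exp(alpha B) = cosh(2) + (sinh(2)/6)*B = cosh(2) + (sinh(2)/6)*B.
Answer: cosh(2) - sinh(2)*e12


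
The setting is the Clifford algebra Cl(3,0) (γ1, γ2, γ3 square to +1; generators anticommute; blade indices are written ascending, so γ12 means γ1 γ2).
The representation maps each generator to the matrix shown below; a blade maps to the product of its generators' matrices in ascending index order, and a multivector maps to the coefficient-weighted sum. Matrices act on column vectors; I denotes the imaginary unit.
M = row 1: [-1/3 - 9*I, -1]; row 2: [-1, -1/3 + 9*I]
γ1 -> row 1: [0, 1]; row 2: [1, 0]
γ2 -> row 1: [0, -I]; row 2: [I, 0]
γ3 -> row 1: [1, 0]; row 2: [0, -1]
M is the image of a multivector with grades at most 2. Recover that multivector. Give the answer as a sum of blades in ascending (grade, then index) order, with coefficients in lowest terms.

Method: 1, rho(γ1), rho(γ2), rho(γ3) form a trace-orthogonal basis of the 2x2 complex matrices (tr(X Y) = 2 if X = Y, else 0), so M = m0*1 + m1*rho(γ1) + m2*rho(γ2) + m3*rho(γ3) with m0 = tr(M)/2 = -1/3, m1 = tr(M rho(γ1))/2 = -1, m2 = tr(M rho(γ2))/2 = 0, m3 = tr(M rho(γ3))/2 = -9*I.
Multiplying table entries, the bivector images are rho(γ12) = I*rho(γ3), rho(γ13) = -I*rho(γ2), rho(γ23) = I*rho(γ1); with real blade coefficients the real parts of m0..m3 are the coefficients of 1, γ1, γ2, γ3 and the imaginary parts give the bivectors (γ23: Im m1, γ13: -Im m2, γ12: Im m3).
Answer: -1/3 - γ1 - 9*γ12


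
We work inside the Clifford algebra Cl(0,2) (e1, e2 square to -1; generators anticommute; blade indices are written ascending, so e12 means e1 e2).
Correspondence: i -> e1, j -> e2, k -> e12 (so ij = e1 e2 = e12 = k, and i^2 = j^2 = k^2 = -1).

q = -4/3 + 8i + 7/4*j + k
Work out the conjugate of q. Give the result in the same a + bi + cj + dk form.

In blades: q = -4/3 + 8*e1 + 7/4*e2 + e12.
Conjugation here is Clifford conjugation: the scalar is fixed and the grade-1 and grade-2 blades all flip sign, giving -4/3 - 8*e1 - 7/4*e2 - e12; translating back:
Answer: -4/3 - 8i - 7/4*j - k


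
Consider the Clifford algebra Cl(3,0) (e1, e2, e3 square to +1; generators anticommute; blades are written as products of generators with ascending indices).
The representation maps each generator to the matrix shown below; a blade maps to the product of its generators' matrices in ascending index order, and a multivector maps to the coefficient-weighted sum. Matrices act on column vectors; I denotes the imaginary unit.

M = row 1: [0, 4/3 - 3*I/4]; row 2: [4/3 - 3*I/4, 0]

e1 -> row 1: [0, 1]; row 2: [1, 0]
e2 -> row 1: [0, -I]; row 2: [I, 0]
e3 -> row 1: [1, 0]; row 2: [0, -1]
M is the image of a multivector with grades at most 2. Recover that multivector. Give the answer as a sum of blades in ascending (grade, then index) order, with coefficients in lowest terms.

Method: 1, rho(e1), rho(e2), rho(e3) form a trace-orthogonal basis of the 2x2 complex matrices (tr(X Y) = 2 if X = Y, else 0), so M = m0*1 + m1*rho(e1) + m2*rho(e2) + m3*rho(e3) with m0 = tr(M)/2 = 0, m1 = tr(M rho(e1))/2 = 4/3 - 3*I/4, m2 = tr(M rho(e2))/2 = 0, m3 = tr(M rho(e3))/2 = 0.
Multiplying table entries, the bivector images are rho(e1 e2) = I*rho(e3), rho(e1 e3) = -I*rho(e2), rho(e2 e3) = I*rho(e1); with real blade coefficients the real parts of m0..m3 are the coefficients of 1, e1, e2, e3 and the imaginary parts give the bivectors (e2 e3: Im m1, e1 e3: -Im m2, e1 e2: Im m3).
Answer: 4/3*e1 - 3/4*e2 e3


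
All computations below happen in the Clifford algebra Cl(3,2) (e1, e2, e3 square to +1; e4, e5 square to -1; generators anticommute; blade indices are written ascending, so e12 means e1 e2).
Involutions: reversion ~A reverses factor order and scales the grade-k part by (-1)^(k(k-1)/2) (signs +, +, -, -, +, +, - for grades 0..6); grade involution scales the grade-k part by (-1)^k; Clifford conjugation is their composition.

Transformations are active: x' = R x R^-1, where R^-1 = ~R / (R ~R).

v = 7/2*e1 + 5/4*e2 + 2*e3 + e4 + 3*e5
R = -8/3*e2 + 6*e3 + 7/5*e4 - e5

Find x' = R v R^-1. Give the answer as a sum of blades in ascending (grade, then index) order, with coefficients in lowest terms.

~R = -8/3*e2 + 6*e3 + 7/5*e4 - e5, and R ~R = 9034/225, so R^-1 = ~R / (9034/225).
R v = 154/15 + 28/3*e12 - 21*e13 - 49/10*e14 + 7/2*e15 - 77/6*e23 - 53/12*e24 - 27/4*e25 + 16/5*e34 + 20*e35 + 26/5*e45
Answer: -7/2*e1 - 47225/18068*e2 + 4826/4517*e3 - 1283/4517*e4 - 15861/4517*e5


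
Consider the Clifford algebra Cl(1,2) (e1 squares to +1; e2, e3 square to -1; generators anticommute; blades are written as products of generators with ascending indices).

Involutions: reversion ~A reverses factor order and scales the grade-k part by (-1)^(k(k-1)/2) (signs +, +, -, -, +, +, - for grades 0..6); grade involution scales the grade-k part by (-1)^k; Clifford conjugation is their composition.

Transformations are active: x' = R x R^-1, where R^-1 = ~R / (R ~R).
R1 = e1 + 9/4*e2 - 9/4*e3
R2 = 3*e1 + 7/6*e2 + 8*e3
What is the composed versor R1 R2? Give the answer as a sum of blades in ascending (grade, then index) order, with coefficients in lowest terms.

Distribute over the terms of R1 (each basis-blade product reordered to ascending indices, repeated generators contracted through their squares):
(e1) R2 = 3 + 7/6*e1 e2 + 8*e1 e3
(9/4*e2) R2 = -21/8 - 27/4*e1 e2 + 18*e2 e3
(-9/4*e3) R2 = 18 + 27/4*e1 e3 + 21/8*e2 e3
Summing the partial products and collecting blades:
Answer: 147/8 - 67/12*e1 e2 + 59/4*e1 e3 + 165/8*e2 e3


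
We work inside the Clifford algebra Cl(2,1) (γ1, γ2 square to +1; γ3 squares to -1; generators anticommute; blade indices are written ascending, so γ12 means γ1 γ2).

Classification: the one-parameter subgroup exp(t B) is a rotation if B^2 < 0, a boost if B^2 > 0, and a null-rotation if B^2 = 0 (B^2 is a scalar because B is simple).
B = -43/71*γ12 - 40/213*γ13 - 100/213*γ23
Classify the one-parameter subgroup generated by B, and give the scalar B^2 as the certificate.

B^2 term by term: the squares give (-43/71)^2*(γ12)^2 + (-40/213)^2*(γ13)^2 + (-100/213)^2*(γ23)^2 = 1849/5041*(-1) + 1600/45369*(+1) + 10000/45369*(+1) = -1/9 (each basis 2-blade squares to minus the product of its generators' squares); cross terms between blades sharing an index anticommute and cancel. So B^2 = -1/9.
Answer: rotation, certificate B^2 = -1/9. Note: conjugating B changes its blade decomposition but never the scalar B^2 = -1/9, whose sign settles the classification.


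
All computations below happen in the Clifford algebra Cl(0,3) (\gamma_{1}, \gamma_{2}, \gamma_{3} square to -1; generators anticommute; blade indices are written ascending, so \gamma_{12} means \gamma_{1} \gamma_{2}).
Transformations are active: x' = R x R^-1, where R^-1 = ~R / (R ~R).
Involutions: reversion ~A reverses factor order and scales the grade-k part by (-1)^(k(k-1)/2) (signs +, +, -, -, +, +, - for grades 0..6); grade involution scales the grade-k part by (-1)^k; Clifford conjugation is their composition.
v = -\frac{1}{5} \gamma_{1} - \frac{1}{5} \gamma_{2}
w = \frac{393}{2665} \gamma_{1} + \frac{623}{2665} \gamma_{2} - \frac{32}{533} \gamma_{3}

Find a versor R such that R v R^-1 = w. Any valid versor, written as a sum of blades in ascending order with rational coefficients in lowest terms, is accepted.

Equal squares first: v^2 = w^2 = -\frac{2}{25}. Then v + w = -\frac{28}{533} \gamma_{1} + \frac{18}{533} \gamma_{2} - \frac{32}{533} \gamma_{3} is a versor taking v to w, provided it is invertible.
Answer: -\frac{28}{533} \gamma_{1} + \frac{18}{533} \gamma_{2} - \frac{32}{533} \gamma_{3}


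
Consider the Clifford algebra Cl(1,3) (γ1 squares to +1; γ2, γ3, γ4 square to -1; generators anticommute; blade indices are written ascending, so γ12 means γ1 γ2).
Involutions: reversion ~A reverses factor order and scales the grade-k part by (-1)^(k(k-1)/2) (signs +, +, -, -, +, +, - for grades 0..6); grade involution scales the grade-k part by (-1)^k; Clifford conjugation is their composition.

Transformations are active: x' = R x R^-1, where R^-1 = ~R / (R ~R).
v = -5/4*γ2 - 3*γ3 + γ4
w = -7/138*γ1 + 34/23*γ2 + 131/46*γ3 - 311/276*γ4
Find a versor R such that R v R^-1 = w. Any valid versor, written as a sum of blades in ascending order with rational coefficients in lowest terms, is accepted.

R = v + w = -7/138*γ1 + 21/92*γ2 - 7/46*γ3 - 35/276*γ4 works: the equal norms (-185/16) guarantee its sandwich swaps v into w.
Answer: -7/138*γ1 + 21/92*γ2 - 7/46*γ3 - 35/276*γ4


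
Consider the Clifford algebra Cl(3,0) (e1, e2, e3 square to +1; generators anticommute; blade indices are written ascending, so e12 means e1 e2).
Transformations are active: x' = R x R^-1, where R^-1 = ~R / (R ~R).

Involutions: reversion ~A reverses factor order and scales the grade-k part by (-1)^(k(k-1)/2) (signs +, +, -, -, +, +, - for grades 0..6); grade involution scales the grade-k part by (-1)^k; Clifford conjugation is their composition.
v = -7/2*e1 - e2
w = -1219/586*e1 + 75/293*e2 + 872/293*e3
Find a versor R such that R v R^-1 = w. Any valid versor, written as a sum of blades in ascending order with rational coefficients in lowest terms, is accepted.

Equal squares first: v^2 = w^2 = 53/4. Then v + w = -1635/293*e1 - 218/293*e2 + 872/293*e3 is a versor taking v to w, provided it is invertible.
Answer: -1635/293*e1 - 218/293*e2 + 872/293*e3


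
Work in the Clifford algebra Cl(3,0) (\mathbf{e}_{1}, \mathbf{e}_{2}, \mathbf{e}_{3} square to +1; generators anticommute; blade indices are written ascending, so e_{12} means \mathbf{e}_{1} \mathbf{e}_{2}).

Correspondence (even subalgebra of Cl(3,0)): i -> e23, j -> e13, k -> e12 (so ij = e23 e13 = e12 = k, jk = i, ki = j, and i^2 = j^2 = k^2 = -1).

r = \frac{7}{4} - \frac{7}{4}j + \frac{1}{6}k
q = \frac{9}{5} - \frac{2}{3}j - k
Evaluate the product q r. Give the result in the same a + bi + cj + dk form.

In blades: q = \frac{9}{5} - e_{12} - \frac{2}{3} e_{13}, r = \frac{7}{4} + \frac{1}{6} e_{12} - \frac{7}{4} e_{13}.
Distribute q over r term by term (generator squares from the signature, products reordered to ascending indices): (\frac{9}{5})*r = \frac{63}{20} + \frac{3}{10} e_{12} - \frac{63}{20} e_{13}; (-e_{12})*r = \frac{1}{6} - \frac{7}{4} e_{12} - \frac{7}{4} e_{23}; (-\frac{2}{3} e_{13})*r = -\frac{7}{6} - \frac{7}{6} e_{13} - \frac{1}{9} e_{23}.
Sum: \frac{43}{20} - \frac{29}{20} e_{12} - \frac{259}{60} e_{13} - \frac{67}{36} e_{23}; translating back through the correspondence:
Answer: \frac{43}{20} - \frac{67}{36}i - \frac{259}{60}j - \frac{29}{20}k


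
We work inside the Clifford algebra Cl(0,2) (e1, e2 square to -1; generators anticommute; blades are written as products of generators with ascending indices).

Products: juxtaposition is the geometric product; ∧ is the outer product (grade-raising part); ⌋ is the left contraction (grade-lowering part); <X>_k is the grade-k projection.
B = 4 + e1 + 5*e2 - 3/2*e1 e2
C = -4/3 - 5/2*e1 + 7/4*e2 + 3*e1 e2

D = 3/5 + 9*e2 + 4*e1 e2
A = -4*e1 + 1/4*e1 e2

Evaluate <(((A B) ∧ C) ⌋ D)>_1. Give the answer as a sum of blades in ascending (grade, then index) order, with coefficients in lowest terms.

step 1: 35/8 - 69/4*e1 - 23/4*e2 - 19*e1 e2
step 2: -35/6 + 193/16*e1 + 1471/96*e2 - 293/48*e1 e2
step 3: -11231/96 + 1471/24*e1 - 403/4*e2 - 70/3*e1 e2
step 4: 1471/24*e1 - 403/4*e2
Answer: 1471/24*e1 - 403/4*e2
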